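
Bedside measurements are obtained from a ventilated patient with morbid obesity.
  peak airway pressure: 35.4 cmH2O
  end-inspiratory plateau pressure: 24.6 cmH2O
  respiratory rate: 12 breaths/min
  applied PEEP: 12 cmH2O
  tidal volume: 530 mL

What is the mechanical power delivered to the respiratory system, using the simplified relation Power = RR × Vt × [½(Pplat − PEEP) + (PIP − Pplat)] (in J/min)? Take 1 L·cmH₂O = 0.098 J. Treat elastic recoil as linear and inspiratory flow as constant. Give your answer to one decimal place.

10.7

Per-breath work = Vt × [½(Pplat−PEEP) + (PIP−Pplat)] = 0.530 × [0.5×12.6 + 10.8] = 0.530 × 17.1 = 9.063 L·cmH2O.
Power = 12 × 9.063 = 108.76 L·cmH2O/min.
× 0.098 J/(L·cmH2O) → 10.658 J/min.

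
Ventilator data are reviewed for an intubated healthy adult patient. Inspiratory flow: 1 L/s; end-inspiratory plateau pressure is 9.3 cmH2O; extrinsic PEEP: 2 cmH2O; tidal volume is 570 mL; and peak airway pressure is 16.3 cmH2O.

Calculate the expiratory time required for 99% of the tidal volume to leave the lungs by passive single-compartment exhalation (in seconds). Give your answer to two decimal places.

2.52

R = (PIP − Pplat)/V̇ = (16.3 − 9.3) / 1 = 7.0/1 = 7.0 cmH2O·s/L.
C = Vt/(Pplat − PEEP) = 570.0 / (9.3 − 2) = 570.0/7.3 = 78.082 mL/cmH2O.
τ = R × C = 7.0 × 0.07808 L/cmH2O = 0.5466 s.
t = −τ·ln(1 − 0.99) = −0.5466·ln(0.01) = 2.517 s.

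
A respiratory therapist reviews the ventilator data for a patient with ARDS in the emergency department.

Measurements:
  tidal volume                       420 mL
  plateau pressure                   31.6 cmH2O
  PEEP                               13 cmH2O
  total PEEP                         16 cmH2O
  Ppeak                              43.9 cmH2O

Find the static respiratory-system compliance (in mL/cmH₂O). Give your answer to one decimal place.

26.9

End-expiratory occlusion gives total PEEP = 16 cmH2O (intrinsic PEEP = 16 − 13 = 3). Use total PEEP for the elastic gradient.
Cstat = Vt / (Pplat − PEEPtotal) = 420 / (31.6 − 16) = 420 / 15.6 = 26.923 mL/cmH2O.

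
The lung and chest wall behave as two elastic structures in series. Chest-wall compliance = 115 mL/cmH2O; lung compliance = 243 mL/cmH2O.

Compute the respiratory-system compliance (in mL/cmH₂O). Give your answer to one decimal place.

Lung and chest wall are elastances in series: 1/Crs = 1/CL + 1/Ccw.
1/Crs = 1/243 + 1/115 = 0.01281.
Crs = 78.064 mL/cmH2O.

78.1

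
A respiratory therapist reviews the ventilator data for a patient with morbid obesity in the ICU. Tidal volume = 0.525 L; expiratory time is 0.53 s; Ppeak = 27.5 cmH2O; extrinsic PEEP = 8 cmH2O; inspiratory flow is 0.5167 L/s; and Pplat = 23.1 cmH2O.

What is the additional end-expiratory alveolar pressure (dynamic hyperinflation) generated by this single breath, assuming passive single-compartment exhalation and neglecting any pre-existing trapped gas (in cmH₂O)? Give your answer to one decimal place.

R = (PIP − Pplat)/V̇ = (27.5 − 23.1) / 0.5167 = 4.4/0.5167 = 8.516 cmH2O·s/L.
C = Vt/(Pplat − PEEP) = 525.0 / (23.1 − 8) = 525.0/15.1 = 34.768 mL/cmH2O.
τ = R × C = 8.516 × 0.03477 L/cmH2O = 0.2961 s.
Fraction remaining = e^(−Te/τ) = e^(−0.53/0.2961) = 0.167; trapped volume = 525.0 × 0.167 = 87.675 mL.
Additional alveolar pressure from trapping ≈ V_trapped / C = 87.675 / 34.768 = 2.522 cmH2O.

2.5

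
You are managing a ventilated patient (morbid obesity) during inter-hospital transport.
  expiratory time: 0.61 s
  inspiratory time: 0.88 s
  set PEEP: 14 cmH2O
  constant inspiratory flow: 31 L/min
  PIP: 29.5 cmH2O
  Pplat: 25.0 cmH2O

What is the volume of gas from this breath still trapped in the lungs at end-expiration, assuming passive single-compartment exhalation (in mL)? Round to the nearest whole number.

Flow: 31 L/min ÷ 60 = 0.5167 L/s.
Vt = flow × Ti = 0.5167 L/s × 0.88 s × 1000 mL/L = 454.7 mL.
R = (PIP − Pplat)/V̇ = (29.5 − 25.0) / 0.5167 = 4.5/0.5167 = 8.709 cmH2O·s/L.
C = Vt/(Pplat − PEEP) = 454.7 / (25.0 − 14) = 454.7/11.0 = 41.336 mL/cmH2O.
τ = R × C = 8.709 × 0.04134 L/cmH2O = 0.36 s.
Fraction remaining = e^(−Te/τ) = e^(−0.61/0.36) = 0.1837.
Trapped volume = 454.7 × 0.1837 = 83.528 mL.

84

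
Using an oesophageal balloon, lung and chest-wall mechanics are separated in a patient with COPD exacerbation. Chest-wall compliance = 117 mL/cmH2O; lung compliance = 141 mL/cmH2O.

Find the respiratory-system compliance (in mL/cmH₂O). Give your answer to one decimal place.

63.9

Lung and chest wall are elastances in series: 1/Crs = 1/CL + 1/Ccw.
1/Crs = 1/141 + 1/117 = 0.01564.
Crs = 63.939 mL/cmH2O.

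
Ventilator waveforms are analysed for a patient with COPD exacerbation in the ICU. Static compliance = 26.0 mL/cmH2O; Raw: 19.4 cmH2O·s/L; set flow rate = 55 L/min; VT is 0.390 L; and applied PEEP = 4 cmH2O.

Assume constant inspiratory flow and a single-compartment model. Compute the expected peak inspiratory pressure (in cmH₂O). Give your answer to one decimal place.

Flow: 55 L/min ÷ 60 = 0.9167 L/s.
Equation of motion (constant flow): PIP = Vt/C + R·V̇ + PEEP.
PIP = 390/26.0 + 19.4×0.9167 + 4 = 15.0 + 17.784 + 4 = 36.784 cmH2O.

36.8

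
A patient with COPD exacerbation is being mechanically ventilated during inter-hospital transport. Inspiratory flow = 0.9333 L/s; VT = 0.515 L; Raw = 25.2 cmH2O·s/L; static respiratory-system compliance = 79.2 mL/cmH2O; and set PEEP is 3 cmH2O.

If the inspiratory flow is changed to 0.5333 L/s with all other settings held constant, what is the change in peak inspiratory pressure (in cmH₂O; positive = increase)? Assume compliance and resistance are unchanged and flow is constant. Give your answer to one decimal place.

-10.1

PIP = Vt/C + R·V̇ + PEEP (constant-flow equation of motion).
Only the resistive term changes: ΔPIP = R × ΔV̇ = 25.2 × (0.5333 − 0.9333) = 25.2 × -0.4 = -10.08 cmH2O.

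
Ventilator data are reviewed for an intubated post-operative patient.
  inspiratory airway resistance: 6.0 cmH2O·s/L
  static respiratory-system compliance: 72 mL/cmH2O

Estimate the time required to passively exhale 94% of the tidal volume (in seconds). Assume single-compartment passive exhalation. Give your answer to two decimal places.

1.22

τ = R × C = 6.0 × 72 mL/cmH2O = 6.0 × 0.072 L/cmH2O = 0.432 s.
Exhaled fraction f = 1 − e^(−t/τ) → t = −τ·ln(1 − f) = −0.432·ln(0.06) = 1.215 s.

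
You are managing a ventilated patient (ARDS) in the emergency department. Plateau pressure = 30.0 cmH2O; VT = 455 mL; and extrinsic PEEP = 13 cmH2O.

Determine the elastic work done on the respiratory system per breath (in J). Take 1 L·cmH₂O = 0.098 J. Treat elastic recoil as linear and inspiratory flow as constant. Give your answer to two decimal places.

Elastic work ≈ ½ × (Pplat − PEEP) × Vt = 0.5 × (30.0 − 13) × 0.455 L = 0.5 × 17.0 × 0.455 = 3.868 L·cmH2O.
× 0.098 J/(L·cmH2O) → 0.3791 J.

0.38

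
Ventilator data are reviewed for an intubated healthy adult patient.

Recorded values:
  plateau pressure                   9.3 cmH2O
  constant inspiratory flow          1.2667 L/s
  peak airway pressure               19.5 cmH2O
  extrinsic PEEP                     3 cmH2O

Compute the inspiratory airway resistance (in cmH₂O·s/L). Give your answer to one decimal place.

Raw = (PIP − Pplat) / flow = (19.5 − 9.3) / 1.2667 = 10.2 / 1.2667 = 8.052 cmH2O·s/L.

8.1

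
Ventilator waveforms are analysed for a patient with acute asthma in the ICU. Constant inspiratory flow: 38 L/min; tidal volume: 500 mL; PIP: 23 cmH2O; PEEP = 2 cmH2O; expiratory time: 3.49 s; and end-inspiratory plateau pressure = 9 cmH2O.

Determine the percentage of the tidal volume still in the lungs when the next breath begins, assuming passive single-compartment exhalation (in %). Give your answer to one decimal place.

Flow: 38 L/min ÷ 60 = 0.6333 L/s.
R = (PIP − Pplat)/V̇ = (23 − 9) / 0.6333 = 14.0/0.6333 = 22.106 cmH2O·s/L.
C = Vt/(Pplat − PEEP) = 500.0 / (9 − 2) = 500.0/7.0 = 71.429 mL/cmH2O.
τ = R × C = 22.106 × 0.07143 L/cmH2O = 1.579 s.
Fraction remaining at end-expiration = e^(−Te/τ) = e^(−3.49/1.579) = 0.1097 → 10.97%.

11.0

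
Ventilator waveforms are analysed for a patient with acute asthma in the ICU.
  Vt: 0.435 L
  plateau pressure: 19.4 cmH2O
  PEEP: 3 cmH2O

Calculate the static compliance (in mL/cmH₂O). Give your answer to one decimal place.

Cstat = Vt / (Pplat − PEEP) = 435 / (19.4 − 3) = 435 / 16.4 = 26.524 mL/cmH2O.

26.5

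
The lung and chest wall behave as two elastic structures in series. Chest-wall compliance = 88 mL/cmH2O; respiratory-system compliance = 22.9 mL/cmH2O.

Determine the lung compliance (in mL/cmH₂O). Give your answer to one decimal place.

1/CL = 1/Crs − 1/Ccw.
1/CL = 1/22.9 − 1/88 = 0.0323.
CL = 30.96 mL/cmH2O.

31.0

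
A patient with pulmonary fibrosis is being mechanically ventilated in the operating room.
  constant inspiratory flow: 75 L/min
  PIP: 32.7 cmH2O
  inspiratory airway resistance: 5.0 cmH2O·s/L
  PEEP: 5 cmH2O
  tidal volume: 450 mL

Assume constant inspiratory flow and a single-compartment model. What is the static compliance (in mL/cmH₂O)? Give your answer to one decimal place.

Flow: 75 L/min ÷ 60 = 1.25 L/s.
Equation of motion (constant flow): PIP = Vt/C + R·V̇ + PEEP.
Vt/C = PIP − R·V̇ − PEEP = 32.7 − 5.0×1.25 − 5 = 32.7 − 6.25 − 5 = 21.45 cmH2O.
C = Vt / 21.45 = 450 / 21.45 = 20.979 mL/cmH2O.

21.0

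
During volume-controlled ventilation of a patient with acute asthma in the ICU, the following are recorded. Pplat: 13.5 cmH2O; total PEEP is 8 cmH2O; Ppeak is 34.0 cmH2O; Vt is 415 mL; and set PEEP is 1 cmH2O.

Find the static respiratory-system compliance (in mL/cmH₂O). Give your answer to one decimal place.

75.5

End-expiratory occlusion gives total PEEP = 8 cmH2O (intrinsic PEEP = 8 − 1 = 7). Use total PEEP for the elastic gradient.
Cstat = Vt / (Pplat − PEEPtotal) = 415 / (13.5 − 8) = 415 / 5.5 = 75.455 mL/cmH2O.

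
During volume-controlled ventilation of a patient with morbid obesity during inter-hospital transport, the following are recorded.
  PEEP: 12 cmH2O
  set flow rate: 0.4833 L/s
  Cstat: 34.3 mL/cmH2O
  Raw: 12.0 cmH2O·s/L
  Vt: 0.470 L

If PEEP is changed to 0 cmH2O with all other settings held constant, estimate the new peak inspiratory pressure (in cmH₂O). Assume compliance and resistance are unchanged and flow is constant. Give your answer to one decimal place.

PIP = Vt/C + R·V̇ + PEEP (constant-flow equation of motion).
Only the baseline term changes: ΔPIP = ΔPEEP = 0 − 12 = -12.0 cmH2O.
Original PIP = 470/34.3 + 12.0×0.4833 + 12 = 31.502 cmH2O; new PIP = 31.502 + (-12.0) = 19.502 cmH2O.

19.5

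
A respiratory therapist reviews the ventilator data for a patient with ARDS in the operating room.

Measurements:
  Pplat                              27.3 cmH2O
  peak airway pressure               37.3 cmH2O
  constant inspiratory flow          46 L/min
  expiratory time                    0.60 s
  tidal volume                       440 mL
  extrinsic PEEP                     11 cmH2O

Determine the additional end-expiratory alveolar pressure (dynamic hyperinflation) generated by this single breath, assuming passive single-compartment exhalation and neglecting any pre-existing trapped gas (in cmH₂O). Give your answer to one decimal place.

3.0

Flow: 46 L/min ÷ 60 = 0.7667 L/s.
R = (PIP − Pplat)/V̇ = (37.3 − 27.3) / 0.7667 = 10.0/0.7667 = 13.043 cmH2O·s/L.
C = Vt/(Pplat − PEEP) = 440.0 / (27.3 − 11) = 440.0/16.3 = 26.994 mL/cmH2O.
τ = R × C = 13.043 × 0.02699 L/cmH2O = 0.352 s.
Fraction remaining = e^(−Te/τ) = e^(−0.60/0.352) = 0.1819; trapped volume = 440.0 × 0.1819 = 80.036 mL.
Additional alveolar pressure from trapping ≈ V_trapped / C = 80.036 / 26.994 = 2.965 cmH2O.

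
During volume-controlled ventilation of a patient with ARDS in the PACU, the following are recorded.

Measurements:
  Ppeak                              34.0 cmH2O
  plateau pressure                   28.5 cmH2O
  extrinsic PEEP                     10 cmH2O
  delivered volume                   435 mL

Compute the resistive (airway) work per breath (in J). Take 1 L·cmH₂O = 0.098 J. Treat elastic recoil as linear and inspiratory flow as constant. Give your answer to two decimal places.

0.23

With constant inspiratory flow the resistive pressure is constant at PIP − Pplat = 34.0 − 28.5 = 5.5 cmH2O, so resistive work = 5.5 × 0.435 = 2.393 L·cmH2O.
× 0.098 J/(L·cmH2O) → 0.2345 J.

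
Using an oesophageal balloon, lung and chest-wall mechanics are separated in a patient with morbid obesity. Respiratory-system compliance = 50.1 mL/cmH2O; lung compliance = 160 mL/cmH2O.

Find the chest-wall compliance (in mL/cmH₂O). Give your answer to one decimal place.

1/Ccw = 1/Crs − 1/CL.
1/Ccw = 1/50.1 − 1/160 = 0.01371.
Ccw = 72.939 mL/cmH2O.

72.9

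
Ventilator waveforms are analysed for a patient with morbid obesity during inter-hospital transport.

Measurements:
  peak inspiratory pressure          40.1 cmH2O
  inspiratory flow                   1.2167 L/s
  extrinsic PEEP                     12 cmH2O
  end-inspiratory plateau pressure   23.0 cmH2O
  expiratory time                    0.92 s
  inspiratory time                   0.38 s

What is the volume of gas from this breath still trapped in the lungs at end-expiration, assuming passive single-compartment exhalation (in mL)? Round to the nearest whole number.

Vt = flow × Ti = 1.2167 L/s × 0.38 s × 1000 mL/L = 462.35 mL.
R = (PIP − Pplat)/V̇ = (40.1 − 23.0) / 1.2167 = 17.1/1.2167 = 14.054 cmH2O·s/L.
C = Vt/(Pplat − PEEP) = 462.35 / (23.0 − 12) = 462.35/11.0 = 42.032 mL/cmH2O.
τ = R × C = 14.054 × 0.04203 L/cmH2O = 0.5907 s.
Fraction remaining = e^(−Te/τ) = e^(−0.92/0.5907) = 0.2107.
Trapped volume = 462.35 × 0.2107 = 97.417 mL.

97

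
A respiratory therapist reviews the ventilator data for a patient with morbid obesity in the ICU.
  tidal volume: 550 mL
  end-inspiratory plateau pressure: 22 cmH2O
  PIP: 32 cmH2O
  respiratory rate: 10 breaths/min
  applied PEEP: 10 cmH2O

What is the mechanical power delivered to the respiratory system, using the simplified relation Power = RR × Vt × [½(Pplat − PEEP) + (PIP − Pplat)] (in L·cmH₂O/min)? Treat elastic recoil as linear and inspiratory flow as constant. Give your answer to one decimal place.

88.0

Per-breath work = Vt × [½(Pplat−PEEP) + (PIP−Pplat)] = 0.550 × [0.5×12.0 + 10.0] = 0.550 × 16.0 = 8.8 L·cmH2O.
Power = 10 × 8.8 = 88.0 L·cmH2O/min.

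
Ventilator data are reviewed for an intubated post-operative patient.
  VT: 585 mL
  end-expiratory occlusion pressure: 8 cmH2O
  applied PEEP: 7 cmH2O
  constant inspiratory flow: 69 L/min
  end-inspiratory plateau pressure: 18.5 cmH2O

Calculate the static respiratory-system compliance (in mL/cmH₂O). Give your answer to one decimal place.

End-expiratory occlusion gives total PEEP = 8 cmH2O (intrinsic PEEP = 8 − 7 = 1). Use total PEEP for the elastic gradient.
Cstat = Vt / (Pplat − PEEPtotal) = 585 / (18.5 − 8) = 585 / 10.5 = 55.714 mL/cmH2O.

55.7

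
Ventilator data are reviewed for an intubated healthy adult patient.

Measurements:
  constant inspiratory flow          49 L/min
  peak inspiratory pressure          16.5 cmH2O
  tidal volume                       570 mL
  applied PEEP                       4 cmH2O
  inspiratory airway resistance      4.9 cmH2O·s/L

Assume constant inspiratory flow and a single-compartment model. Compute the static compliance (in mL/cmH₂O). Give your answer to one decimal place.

67.1

Flow: 49 L/min ÷ 60 = 0.8167 L/s.
Equation of motion (constant flow): PIP = Vt/C + R·V̇ + PEEP.
Vt/C = PIP − R·V̇ − PEEP = 16.5 − 4.9×0.8167 − 4 = 16.5 − 4.002 − 4 = 8.498 cmH2O.
C = Vt / 8.498 = 570 / 8.498 = 67.075 mL/cmH2O.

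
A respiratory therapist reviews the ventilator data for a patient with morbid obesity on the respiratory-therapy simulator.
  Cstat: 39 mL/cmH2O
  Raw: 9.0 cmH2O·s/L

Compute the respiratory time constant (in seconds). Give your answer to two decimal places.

τ = R × C = 9.0 × 39 mL/cmH2O = 9.0 × 0.039 L/cmH2O = 0.351 s.

0.35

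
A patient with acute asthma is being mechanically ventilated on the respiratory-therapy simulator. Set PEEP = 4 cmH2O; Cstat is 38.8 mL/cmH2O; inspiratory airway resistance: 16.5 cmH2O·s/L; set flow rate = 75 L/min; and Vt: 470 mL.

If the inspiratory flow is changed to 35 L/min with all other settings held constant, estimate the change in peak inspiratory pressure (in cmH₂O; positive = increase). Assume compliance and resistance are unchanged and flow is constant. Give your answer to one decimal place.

Flow: 75 L/min ÷ 60 = 1.25 L/s.
New flow: 35 L/min ÷ 60 = 0.5833 L/s.
PIP = Vt/C + R·V̇ + PEEP (constant-flow equation of motion).
Only the resistive term changes: ΔPIP = R × ΔV̇ = 16.5 × (0.5833 − 1.25) = 16.5 × -0.6667 = -11.001 cmH2O.

-11.0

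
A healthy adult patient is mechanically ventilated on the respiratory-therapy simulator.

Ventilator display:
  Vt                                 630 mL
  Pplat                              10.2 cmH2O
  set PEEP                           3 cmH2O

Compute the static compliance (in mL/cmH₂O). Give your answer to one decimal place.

Cstat = Vt / (Pplat − PEEP) = 630 / (10.2 − 3) = 630 / 7.2 = 87.5 mL/cmH2O.

87.5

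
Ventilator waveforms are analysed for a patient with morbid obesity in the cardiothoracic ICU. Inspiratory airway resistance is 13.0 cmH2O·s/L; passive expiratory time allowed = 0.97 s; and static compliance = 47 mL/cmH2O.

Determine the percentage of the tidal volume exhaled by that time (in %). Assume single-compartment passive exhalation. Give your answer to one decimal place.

τ = R × C = 13.0 × 47 mL/cmH2O = 13.0 × 0.047 L/cmH2O = 0.611 s.
Passive exhalation: V(t)/V₀ = e^(−t/τ) = e^(−0.97/0.611) = 0.2044.
Fraction exhaled = 1 − 0.2044 = 0.7956 → 79.56%.

79.6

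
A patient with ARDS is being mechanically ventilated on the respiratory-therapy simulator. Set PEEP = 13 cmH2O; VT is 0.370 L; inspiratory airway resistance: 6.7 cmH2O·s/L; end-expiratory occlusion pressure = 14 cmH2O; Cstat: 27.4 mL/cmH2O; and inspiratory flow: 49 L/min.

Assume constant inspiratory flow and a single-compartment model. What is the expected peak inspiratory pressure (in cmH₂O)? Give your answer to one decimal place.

33.0

Flow: 49 L/min ÷ 60 = 0.8167 L/s.
Total PEEP = 14 cmH2O (set 13 + intrinsic 1); this is the baseline alveolar pressure.
Equation of motion (constant flow): PIP = Vt/C + R·V̇ + PEEP.
PIP = 370/27.4 + 6.7×0.8167 + 14 = 13.504 + 5.472 + 14 = 32.976 cmH2O.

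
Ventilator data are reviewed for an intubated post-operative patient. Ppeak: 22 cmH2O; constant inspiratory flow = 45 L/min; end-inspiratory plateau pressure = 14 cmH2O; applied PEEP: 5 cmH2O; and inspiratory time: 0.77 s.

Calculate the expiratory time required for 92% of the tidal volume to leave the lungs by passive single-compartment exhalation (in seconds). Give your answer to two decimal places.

1.73

Flow: 45 L/min ÷ 60 = 0.75 L/s.
Vt = flow × Ti = 0.75 L/s × 0.77 s × 1000 mL/L = 577.5 mL.
R = (PIP − Pplat)/V̇ = (22 − 14) / 0.75 = 8.0/0.75 = 10.667 cmH2O·s/L.
C = Vt/(Pplat − PEEP) = 577.5 / (14 − 5) = 577.5/9.0 = 64.167 mL/cmH2O.
τ = R × C = 10.667 × 0.06417 L/cmH2O = 0.6845 s.
t = −τ·ln(1 − 0.92) = −0.6845·ln(0.08) = 1.729 s.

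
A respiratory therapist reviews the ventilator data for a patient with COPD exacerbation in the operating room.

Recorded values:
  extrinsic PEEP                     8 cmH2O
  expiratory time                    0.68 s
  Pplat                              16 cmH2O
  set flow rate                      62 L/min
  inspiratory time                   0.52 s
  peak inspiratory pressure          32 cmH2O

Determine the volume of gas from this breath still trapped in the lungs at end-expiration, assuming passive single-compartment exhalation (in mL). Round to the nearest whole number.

279

Flow: 62 L/min ÷ 60 = 1.0333 L/s.
Vt = flow × Ti = 1.0333 L/s × 0.52 s × 1000 mL/L = 537.32 mL.
R = (PIP − Pplat)/V̇ = (32 − 16) / 1.0333 = 16.0/1.0333 = 15.484 cmH2O·s/L.
C = Vt/(Pplat − PEEP) = 537.32 / (16 − 8) = 537.32/8.0 = 67.165 mL/cmH2O.
τ = R × C = 15.484 × 0.06717 L/cmH2O = 1.04 s.
Fraction remaining = e^(−Te/τ) = e^(−0.68/1.04) = 0.52.
Trapped volume = 537.32 × 0.52 = 279.41 mL.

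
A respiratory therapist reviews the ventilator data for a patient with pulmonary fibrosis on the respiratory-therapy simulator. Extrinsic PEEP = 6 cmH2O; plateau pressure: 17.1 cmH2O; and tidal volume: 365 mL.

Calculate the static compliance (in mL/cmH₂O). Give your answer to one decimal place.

Cstat = Vt / (Pplat − PEEP) = 365 / (17.1 − 6) = 365 / 11.1 = 32.883 mL/cmH2O.

32.9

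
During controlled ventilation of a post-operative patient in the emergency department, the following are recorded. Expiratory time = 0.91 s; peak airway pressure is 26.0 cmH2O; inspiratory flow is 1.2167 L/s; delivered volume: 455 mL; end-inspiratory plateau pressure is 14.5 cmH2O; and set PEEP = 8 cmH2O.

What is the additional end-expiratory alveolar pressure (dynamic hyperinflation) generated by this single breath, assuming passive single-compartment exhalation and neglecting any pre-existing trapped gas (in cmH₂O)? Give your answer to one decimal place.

1.6

R = (PIP − Pplat)/V̇ = (26.0 − 14.5) / 1.2167 = 11.5/1.2167 = 9.452 cmH2O·s/L.
C = Vt/(Pplat − PEEP) = 455.0 / (14.5 − 8) = 455.0/6.5 = 70.0 mL/cmH2O.
τ = R × C = 9.452 × 0.07 L/cmH2O = 0.6616 s.
Fraction remaining = e^(−Te/τ) = e^(−0.91/0.6616) = 0.2527; trapped volume = 455.0 × 0.2527 = 114.98 mL.
Additional alveolar pressure from trapping ≈ V_trapped / C = 114.98 / 70.0 = 1.643 cmH2O.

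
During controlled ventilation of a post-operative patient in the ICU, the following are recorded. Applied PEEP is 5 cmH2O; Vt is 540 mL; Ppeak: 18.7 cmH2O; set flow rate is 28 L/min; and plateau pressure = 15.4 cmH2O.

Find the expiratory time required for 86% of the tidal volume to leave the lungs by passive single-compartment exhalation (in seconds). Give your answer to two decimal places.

Flow: 28 L/min ÷ 60 = 0.4667 L/s.
R = (PIP − Pplat)/V̇ = (18.7 − 15.4) / 0.4667 = 3.3/0.4667 = 7.071 cmH2O·s/L.
C = Vt/(Pplat − PEEP) = 540.0 / (15.4 − 5) = 540.0/10.4 = 51.923 mL/cmH2O.
τ = R × C = 7.071 × 0.05192 L/cmH2O = 0.3671 s.
t = −τ·ln(1 − 0.86) = −0.3671·ln(0.14) = 0.7218 s.

0.72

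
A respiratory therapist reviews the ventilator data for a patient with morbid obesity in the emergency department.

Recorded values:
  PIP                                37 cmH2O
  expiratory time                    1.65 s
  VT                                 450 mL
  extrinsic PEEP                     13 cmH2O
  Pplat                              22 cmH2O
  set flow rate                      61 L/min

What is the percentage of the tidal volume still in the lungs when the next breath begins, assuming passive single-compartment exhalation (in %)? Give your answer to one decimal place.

10.7

Flow: 61 L/min ÷ 60 = 1.0167 L/s.
R = (PIP − Pplat)/V̇ = (37 − 22) / 1.0167 = 15.0/1.0167 = 14.754 cmH2O·s/L.
C = Vt/(Pplat − PEEP) = 450.0 / (22 − 13) = 450.0/9.0 = 50.0 mL/cmH2O.
τ = R × C = 14.754 × 0.05 L/cmH2O = 0.7377 s.
Fraction remaining at end-expiration = e^(−Te/τ) = e^(−1.65/0.7377) = 0.1068 → 10.68%.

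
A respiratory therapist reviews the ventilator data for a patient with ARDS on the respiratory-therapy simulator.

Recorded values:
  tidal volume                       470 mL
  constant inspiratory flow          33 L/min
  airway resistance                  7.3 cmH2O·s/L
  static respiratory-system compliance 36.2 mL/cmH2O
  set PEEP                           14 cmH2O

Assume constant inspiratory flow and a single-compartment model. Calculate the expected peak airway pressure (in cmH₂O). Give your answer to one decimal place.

31.0

Flow: 33 L/min ÷ 60 = 0.55 L/s.
Equation of motion (constant flow): PIP = Vt/C + R·V̇ + PEEP.
PIP = 470/36.2 + 7.3×0.55 + 14 = 12.983 + 4.015 + 14 = 30.998 cmH2O.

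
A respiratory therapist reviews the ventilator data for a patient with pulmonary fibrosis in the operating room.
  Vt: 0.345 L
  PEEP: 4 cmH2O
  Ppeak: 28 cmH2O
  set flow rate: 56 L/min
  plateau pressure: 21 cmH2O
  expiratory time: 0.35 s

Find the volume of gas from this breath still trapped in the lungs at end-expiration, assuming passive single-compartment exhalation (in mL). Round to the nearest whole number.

Flow: 56 L/min ÷ 60 = 0.9333 L/s.
R = (PIP − Pplat)/V̇ = (28 − 21) / 0.9333 = 7.0/0.9333 = 7.5 cmH2O·s/L.
C = Vt/(Pplat − PEEP) = 345.0 / (21 − 4) = 345.0/17.0 = 20.294 mL/cmH2O.
τ = R × C = 7.5 × 0.02029 L/cmH2O = 0.1522 s.
Fraction remaining = e^(−Te/τ) = e^(−0.35/0.1522) = 0.1003.
Trapped volume = 345.0 × 0.1003 = 34.604 mL.

35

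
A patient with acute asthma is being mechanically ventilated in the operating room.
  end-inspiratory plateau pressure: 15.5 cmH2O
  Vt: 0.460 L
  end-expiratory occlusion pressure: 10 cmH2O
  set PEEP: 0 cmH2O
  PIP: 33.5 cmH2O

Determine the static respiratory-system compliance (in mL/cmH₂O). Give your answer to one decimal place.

End-expiratory occlusion gives total PEEP = 10 cmH2O (intrinsic PEEP = 10 − 0 = 10). Use total PEEP for the elastic gradient.
Cstat = Vt / (Pplat − PEEPtotal) = 460 / (15.5 − 10) = 460 / 5.5 = 83.636 mL/cmH2O.

83.6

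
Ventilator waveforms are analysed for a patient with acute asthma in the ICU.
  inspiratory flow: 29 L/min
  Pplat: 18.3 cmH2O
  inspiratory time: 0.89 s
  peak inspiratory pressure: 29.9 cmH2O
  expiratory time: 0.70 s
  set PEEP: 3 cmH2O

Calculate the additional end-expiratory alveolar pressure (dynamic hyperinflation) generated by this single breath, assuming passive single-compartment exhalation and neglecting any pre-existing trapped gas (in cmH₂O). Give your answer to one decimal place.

Flow: 29 L/min ÷ 60 = 0.4833 L/s.
Vt = flow × Ti = 0.4833 L/s × 0.89 s × 1000 mL/L = 430.14 mL.
R = (PIP − Pplat)/V̇ = (29.9 − 18.3) / 0.4833 = 11.6/0.4833 = 24.002 cmH2O·s/L.
C = Vt/(Pplat − PEEP) = 430.14 / (18.3 − 3) = 430.14/15.3 = 28.114 mL/cmH2O.
τ = R × C = 24.002 × 0.02811 L/cmH2O = 0.6747 s.
Fraction remaining = e^(−Te/τ) = e^(−0.70/0.6747) = 0.3543; trapped volume = 430.14 × 0.3543 = 152.4 mL.
Additional alveolar pressure from trapping ≈ V_trapped / C = 152.4 / 28.114 = 5.421 cmH2O.

5.4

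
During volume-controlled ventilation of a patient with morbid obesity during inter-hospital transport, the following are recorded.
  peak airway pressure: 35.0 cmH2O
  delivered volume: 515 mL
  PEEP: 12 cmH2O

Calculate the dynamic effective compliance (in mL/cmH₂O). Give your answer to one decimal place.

Dynamic compliance = Vt / (PIP − PEEP) = 515 / (35.0 − 12) = 515 / 23.0 = 22.391 mL/cmH2O.

22.4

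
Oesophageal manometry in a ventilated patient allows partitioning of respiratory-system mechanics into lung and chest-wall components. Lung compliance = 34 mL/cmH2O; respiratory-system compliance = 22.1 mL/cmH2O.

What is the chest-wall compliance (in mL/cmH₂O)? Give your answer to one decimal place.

63.1

1/Ccw = 1/Crs − 1/CL.
1/Ccw = 1/22.1 − 1/34 = 0.01584.
Ccw = 63.131 mL/cmH2O.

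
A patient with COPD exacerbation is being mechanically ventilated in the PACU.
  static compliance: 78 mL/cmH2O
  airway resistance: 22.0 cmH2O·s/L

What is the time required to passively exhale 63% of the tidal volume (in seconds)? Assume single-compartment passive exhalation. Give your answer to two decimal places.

1.71

τ = R × C = 22.0 × 78 mL/cmH2O = 22.0 × 0.078 L/cmH2O = 1.716 s.
Exhaled fraction f = 1 − e^(−t/τ) → t = −τ·ln(1 − f) = −1.716·ln(0.37) = 1.706 s.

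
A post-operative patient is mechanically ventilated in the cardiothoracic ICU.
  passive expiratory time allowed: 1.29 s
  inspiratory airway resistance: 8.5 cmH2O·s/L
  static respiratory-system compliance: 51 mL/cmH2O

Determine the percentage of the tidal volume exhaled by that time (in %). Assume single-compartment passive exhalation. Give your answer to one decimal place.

94.9

τ = R × C = 8.5 × 51 mL/cmH2O = 8.5 × 0.051 L/cmH2O = 0.4335 s.
Passive exhalation: V(t)/V₀ = e^(−t/τ) = e^(−1.29/0.4335) = 0.05101.
Fraction exhaled = 1 − 0.05101 = 0.949 → 94.9%.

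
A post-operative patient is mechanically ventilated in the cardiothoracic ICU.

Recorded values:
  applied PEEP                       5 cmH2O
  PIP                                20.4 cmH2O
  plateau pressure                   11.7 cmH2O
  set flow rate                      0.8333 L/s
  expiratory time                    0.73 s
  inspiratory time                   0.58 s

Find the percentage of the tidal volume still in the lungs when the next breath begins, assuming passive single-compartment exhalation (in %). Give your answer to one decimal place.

37.9

Vt = flow × Ti = 0.8333 L/s × 0.58 s × 1000 mL/L = 483.31 mL.
R = (PIP − Pplat)/V̇ = (20.4 − 11.7) / 0.8333 = 8.7/0.8333 = 10.44 cmH2O·s/L.
C = Vt/(Pplat − PEEP) = 483.31 / (11.7 − 5) = 483.31/6.7 = 72.136 mL/cmH2O.
τ = R × C = 10.44 × 0.07214 L/cmH2O = 0.7531 s.
Fraction remaining at end-expiration = e^(−Te/τ) = e^(−0.73/0.7531) = 0.3793 → 37.93%.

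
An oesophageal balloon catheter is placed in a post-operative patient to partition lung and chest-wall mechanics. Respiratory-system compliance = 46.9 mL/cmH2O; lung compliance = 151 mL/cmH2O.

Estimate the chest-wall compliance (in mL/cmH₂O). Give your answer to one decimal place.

1/Ccw = 1/Crs − 1/CL.
1/Ccw = 1/46.9 − 1/151 = 0.0147.
Ccw = 68.027 mL/cmH2O.

68.0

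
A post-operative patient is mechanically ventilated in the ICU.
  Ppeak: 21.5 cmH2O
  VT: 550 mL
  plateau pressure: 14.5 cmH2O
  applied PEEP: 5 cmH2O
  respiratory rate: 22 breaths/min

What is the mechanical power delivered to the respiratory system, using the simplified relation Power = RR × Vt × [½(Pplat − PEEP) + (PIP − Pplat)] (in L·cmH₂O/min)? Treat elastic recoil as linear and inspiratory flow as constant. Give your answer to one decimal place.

142.2

Per-breath work = Vt × [½(Pplat−PEEP) + (PIP−Pplat)] = 0.550 × [0.5×9.5 + 7.0] = 0.550 × 11.75 = 6.463 L·cmH2O.
Power = 22 × 6.463 = 142.19 L·cmH2O/min.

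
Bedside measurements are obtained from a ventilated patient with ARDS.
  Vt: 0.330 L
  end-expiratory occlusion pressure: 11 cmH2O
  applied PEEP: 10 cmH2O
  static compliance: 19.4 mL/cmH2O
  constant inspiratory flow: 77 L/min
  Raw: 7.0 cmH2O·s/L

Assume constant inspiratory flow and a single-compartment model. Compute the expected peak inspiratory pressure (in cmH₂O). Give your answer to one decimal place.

Flow: 77 L/min ÷ 60 = 1.2833 L/s.
Total PEEP = 11 cmH2O (set 10 + intrinsic 1); this is the baseline alveolar pressure.
Equation of motion (constant flow): PIP = Vt/C + R·V̇ + PEEP.
PIP = 330/19.4 + 7.0×1.2833 + 11 = 17.01 + 8.983 + 11 = 36.993 cmH2O.

37.0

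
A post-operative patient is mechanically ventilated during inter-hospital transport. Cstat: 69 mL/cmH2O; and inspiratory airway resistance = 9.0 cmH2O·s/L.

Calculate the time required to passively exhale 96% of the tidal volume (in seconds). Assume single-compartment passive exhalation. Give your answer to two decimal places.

τ = R × C = 9.0 × 69 mL/cmH2O = 9.0 × 0.069 L/cmH2O = 0.621 s.
Exhaled fraction f = 1 − e^(−t/τ) → t = −τ·ln(1 − f) = −0.621·ln(0.04) = 1.999 s.

2.00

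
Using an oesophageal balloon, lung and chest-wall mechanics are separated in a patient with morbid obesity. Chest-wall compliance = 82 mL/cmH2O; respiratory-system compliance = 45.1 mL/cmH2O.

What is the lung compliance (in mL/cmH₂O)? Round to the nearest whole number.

1/CL = 1/Crs − 1/Ccw.
1/CL = 1/45.1 − 1/82 = 0.009978.
CL = 100.22 mL/cmH2O.

100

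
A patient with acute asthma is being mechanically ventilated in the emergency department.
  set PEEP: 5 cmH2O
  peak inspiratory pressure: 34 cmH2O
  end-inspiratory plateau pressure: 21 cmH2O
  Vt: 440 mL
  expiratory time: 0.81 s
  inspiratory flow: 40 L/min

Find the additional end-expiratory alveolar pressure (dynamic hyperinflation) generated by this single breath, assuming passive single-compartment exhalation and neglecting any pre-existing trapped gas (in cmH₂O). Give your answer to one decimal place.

Flow: 40 L/min ÷ 60 = 0.6667 L/s.
R = (PIP − Pplat)/V̇ = (34 − 21) / 0.6667 = 13.0/0.6667 = 19.499 cmH2O·s/L.
C = Vt/(Pplat − PEEP) = 440.0 / (21 − 5) = 440.0/16.0 = 27.5 mL/cmH2O.
τ = R × C = 19.499 × 0.0275 L/cmH2O = 0.5362 s.
Fraction remaining = e^(−Te/τ) = e^(−0.81/0.5362) = 0.2208; trapped volume = 440.0 × 0.2208 = 97.152 mL.
Additional alveolar pressure from trapping ≈ V_trapped / C = 97.152 / 27.5 = 3.533 cmH2O.

3.5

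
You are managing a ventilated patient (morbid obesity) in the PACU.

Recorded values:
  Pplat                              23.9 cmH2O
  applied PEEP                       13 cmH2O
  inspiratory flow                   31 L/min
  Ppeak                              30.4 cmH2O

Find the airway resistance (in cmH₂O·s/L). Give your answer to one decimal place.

12.6

Flow: 31 L/min ÷ 60 = 0.5167 L/s.
Raw = (PIP − Pplat) / flow = (30.4 − 23.9) / 0.5167 = 6.5 / 0.5167 = 12.58 cmH2O·s/L.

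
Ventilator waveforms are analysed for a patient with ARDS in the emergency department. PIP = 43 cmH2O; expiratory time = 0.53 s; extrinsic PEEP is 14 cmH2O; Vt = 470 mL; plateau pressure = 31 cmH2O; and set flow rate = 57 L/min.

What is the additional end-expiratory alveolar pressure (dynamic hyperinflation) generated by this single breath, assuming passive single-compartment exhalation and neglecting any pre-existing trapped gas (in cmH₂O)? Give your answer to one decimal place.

Flow: 57 L/min ÷ 60 = 0.95 L/s.
R = (PIP − Pplat)/V̇ = (43 − 31) / 0.95 = 12.0/0.95 = 12.632 cmH2O·s/L.
C = Vt/(Pplat − PEEP) = 470.0 / (31 − 14) = 470.0/17.0 = 27.647 mL/cmH2O.
τ = R × C = 12.632 × 0.02765 L/cmH2O = 0.3493 s.
Fraction remaining = e^(−Te/τ) = e^(−0.53/0.3493) = 0.2193; trapped volume = 470.0 × 0.2193 = 103.07 mL.
Additional alveolar pressure from trapping ≈ V_trapped / C = 103.07 / 27.647 = 3.728 cmH2O.

3.7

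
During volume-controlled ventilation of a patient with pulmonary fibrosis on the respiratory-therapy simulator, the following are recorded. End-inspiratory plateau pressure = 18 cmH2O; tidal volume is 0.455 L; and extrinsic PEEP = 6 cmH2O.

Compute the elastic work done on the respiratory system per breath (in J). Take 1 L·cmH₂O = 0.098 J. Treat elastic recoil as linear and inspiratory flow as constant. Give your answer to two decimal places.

0.27

Elastic work ≈ ½ × (Pplat − PEEP) × Vt = 0.5 × (18 − 6) × 0.455 L = 0.5 × 12.0 × 0.455 = 2.73 L·cmH2O.
× 0.098 J/(L·cmH2O) → 0.2675 J.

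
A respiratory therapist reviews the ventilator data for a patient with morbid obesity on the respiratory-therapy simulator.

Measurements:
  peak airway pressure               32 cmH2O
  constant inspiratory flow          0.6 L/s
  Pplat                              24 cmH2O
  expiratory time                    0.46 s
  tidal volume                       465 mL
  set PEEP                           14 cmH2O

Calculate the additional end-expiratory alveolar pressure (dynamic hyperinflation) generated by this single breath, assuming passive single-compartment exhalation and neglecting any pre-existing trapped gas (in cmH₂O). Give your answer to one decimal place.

R = (PIP − Pplat)/V̇ = (32 − 24) / 0.6 = 8.0/0.6 = 13.333 cmH2O·s/L.
C = Vt/(Pplat − PEEP) = 465.0 / (24 − 14) = 465.0/10.0 = 46.5 mL/cmH2O.
τ = R × C = 13.333 × 0.0465 L/cmH2O = 0.62 s.
Fraction remaining = e^(−Te/τ) = e^(−0.46/0.62) = 0.4762; trapped volume = 465.0 × 0.4762 = 221.43 mL.
Additional alveolar pressure from trapping ≈ V_trapped / C = 221.43 / 46.5 = 4.762 cmH2O.

4.8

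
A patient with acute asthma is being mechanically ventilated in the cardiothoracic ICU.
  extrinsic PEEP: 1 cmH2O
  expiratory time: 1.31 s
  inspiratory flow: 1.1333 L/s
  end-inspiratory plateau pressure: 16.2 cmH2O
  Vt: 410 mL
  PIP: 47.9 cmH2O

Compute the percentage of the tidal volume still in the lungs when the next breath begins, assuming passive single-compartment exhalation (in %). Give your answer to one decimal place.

R = (PIP − Pplat)/V̇ = (47.9 − 16.2) / 1.1333 = 31.7/1.1333 = 27.971 cmH2O·s/L.
C = Vt/(Pplat − PEEP) = 410.0 / (16.2 − 1) = 410.0/15.2 = 26.974 mL/cmH2O.
τ = R × C = 27.971 × 0.02697 L/cmH2O = 0.7544 s.
Fraction remaining at end-expiration = e^(−Te/τ) = e^(−1.31/0.7544) = 0.1761 → 17.61%.

17.6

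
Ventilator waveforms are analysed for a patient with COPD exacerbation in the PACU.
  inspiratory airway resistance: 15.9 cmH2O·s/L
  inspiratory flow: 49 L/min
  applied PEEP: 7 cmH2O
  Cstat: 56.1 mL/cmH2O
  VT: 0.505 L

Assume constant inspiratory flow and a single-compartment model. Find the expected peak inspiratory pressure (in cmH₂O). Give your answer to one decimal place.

Flow: 49 L/min ÷ 60 = 0.8167 L/s.
Equation of motion (constant flow): PIP = Vt/C + R·V̇ + PEEP.
PIP = 505/56.1 + 15.9×0.8167 + 7 = 9.002 + 12.986 + 7 = 28.988 cmH2O.

29.0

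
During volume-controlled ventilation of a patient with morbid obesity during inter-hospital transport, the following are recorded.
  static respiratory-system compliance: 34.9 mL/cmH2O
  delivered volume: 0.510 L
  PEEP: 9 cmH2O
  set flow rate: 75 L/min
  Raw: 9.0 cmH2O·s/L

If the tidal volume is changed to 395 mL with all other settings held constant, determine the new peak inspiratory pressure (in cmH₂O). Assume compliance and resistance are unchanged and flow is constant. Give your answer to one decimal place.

Flow: 75 L/min ÷ 60 = 1.25 L/s.
PIP = Vt/C + R·V̇ + PEEP (constant-flow equation of motion).
Only the elastic term changes: ΔPIP = ΔVt / C = (395 − 510) / 34.9 = -3.295 cmH2O.
Original PIP = 510/34.9 + 9.0×1.25 + 9 = 34.863 cmH2O; new PIP = 34.863 + (-3.295) = 31.568 cmH2O.

31.6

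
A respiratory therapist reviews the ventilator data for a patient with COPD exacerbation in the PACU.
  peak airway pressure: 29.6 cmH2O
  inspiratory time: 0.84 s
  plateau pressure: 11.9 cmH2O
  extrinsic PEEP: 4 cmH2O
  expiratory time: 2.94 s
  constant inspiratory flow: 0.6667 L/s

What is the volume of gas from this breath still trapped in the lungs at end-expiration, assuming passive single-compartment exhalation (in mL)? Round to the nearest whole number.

117

Vt = flow × Ti = 0.6667 L/s × 0.84 s × 1000 mL/L = 560.03 mL.
R = (PIP − Pplat)/V̇ = (29.6 − 11.9) / 0.6667 = 17.7/0.6667 = 26.549 cmH2O·s/L.
C = Vt/(Pplat − PEEP) = 560.03 / (11.9 − 4) = 560.03/7.9 = 70.89 mL/cmH2O.
τ = R × C = 26.549 × 0.07089 L/cmH2O = 1.882 s.
Fraction remaining = e^(−Te/τ) = e^(−2.94/1.882) = 0.2097.
Trapped volume = 560.03 × 0.2097 = 117.44 mL.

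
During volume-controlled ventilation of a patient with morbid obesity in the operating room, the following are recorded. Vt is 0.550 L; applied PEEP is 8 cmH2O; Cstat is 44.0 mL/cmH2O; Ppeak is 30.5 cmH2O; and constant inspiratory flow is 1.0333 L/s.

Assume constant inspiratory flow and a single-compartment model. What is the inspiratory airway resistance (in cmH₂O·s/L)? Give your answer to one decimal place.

Equation of motion (constant flow): PIP = Vt/C + R·V̇ + PEEP.
R·V̇ = PIP − Vt/C − PEEP = 30.5 − 550/44.0 − 8 = 30.5 − 12.5 − 8 = 10.0 cmH2O.
R = 10.0 / 1.0333 = 9.678 cmH2O·s/L.

9.7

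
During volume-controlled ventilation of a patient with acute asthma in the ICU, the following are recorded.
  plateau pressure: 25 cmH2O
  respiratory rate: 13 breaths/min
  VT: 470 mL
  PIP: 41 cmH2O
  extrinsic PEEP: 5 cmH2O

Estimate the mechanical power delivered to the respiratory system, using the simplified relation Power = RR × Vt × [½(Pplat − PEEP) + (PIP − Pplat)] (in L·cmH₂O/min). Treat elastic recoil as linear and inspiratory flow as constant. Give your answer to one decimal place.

Per-breath work = Vt × [½(Pplat−PEEP) + (PIP−Pplat)] = 0.470 × [0.5×20.0 + 16.0] = 0.470 × 26.0 = 12.22 L·cmH2O.
Power = 13 × 12.22 = 158.86 L·cmH2O/min.

158.9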